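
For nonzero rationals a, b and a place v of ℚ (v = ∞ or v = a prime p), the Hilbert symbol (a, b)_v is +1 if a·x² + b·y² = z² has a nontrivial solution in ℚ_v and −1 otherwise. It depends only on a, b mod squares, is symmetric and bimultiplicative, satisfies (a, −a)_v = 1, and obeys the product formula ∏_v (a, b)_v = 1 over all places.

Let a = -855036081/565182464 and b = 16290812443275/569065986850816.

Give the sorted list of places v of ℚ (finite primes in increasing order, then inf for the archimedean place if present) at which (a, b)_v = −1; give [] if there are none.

(a, b) ≡ (-11, 19) mod (ℚ^×)²; places V = {2, 3, 5, 7, 11, 13, 19, ∞}.
(a,b)_11: α=-1, u≡7; β=0, v≡10 (mod 11); (7|11)=-1, (10|11)=-1; sign (−1)^0·-1^0·-1^-1 = -1.
(a,b)_5: α=0, u≡1; β=2, v≡1 (mod 5); (1|5)=+1, (1|5)=+1; sign (−1)^0·+1^2·+1^0 = +1.
(a,b)_13: α=0, u≡5; β=-2, v≡11 (mod 13); (5|13)=-1, (11|13)=-1; sign (−1)^0·-1^-2·-1^0 = +1.
(a,b)_∞: sgn(-11)=−, sgn(19)=+, so +1.
(a,b)_7: α=-2, u≡5; β=-2, v≡6 (mod 7); (5|7)=-1, (6|7)=-1; sign (−1)^0·-1^-2·-1^-2 = +1.
(a,b)_3: α=8, u≡1; β=6, v≡1 (mod 3); (1|3)=+1, (1|3)=+1; sign (−1)^0·+1^6·+1^8 = +1.
(a,b)_19: α=4, u≡12; β=7, v≡5 (mod 19); (12|19)=-1, (5|19)=+1; sign (−1)^0·-1^7·+1^4 = -1.
(a,b)_2: α=-20, β=-36; u≡5, v≡3 (mod 8); ε(u)ε(v)=0·1, αω(v)=-20·1, βω(u)=-36·1; sum ≡ 0  ⇒  +1.
(-11, 19 / ℚ) ramifies at {11, 19}: a division algebra.

[11, 19]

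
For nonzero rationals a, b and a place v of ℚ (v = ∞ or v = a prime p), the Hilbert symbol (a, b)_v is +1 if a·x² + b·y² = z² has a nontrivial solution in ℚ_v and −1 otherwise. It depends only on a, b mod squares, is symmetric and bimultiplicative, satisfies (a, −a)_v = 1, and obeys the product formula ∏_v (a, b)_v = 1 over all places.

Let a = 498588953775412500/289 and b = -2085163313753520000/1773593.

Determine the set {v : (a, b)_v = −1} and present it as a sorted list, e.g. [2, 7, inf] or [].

(a, b) ≡ (1365, -7854) mod (ℚ^×)²; places V = {2, 3, 5, 7, 11, 13, 17, 19, 29, ∞}.
(a,b)_17: α=-2, u≡10; β=-3, v≡12 (mod 17); (10|17)=-1, (12|17)=-1; sign (−1)^0·-1^-3·-1^-2 = -1.
(a,b)_7: α=1, u≡6; β=1, v≡6 (mod 7); (6|7)=-1, (6|7)=-1; sign (−1)^1·-1^1·-1^1 = -1.
(a,b)_13: α=3, u≡12; β=2, v≡2 (mod 13); (12|13)=+1, (2|13)=-1; sign (−1)^0·+1^2·-1^3 = -1.
(a,b)_2: α=2, β=7; u≡5, v≡1 (mod 8); ε(u)ε(v)=0·0, αω(v)=2·0, βω(u)=7·1; sum ≡ 1  ⇒  -1.
(a,b)_19: α=0, u≡16; β=-2, v≡2 (mod 19); (16|19)=+1, (2|19)=-1; sign (−1)^0·+1^-2·-1^0 = +1.
(a,b)_29: α=0, u≡18; β=2, v≡1 (mod 29); (18|29)=-1, (1|29)=+1; sign (−1)^0·-1^2·+1^0 = +1.
(a,b)_∞: sgn(1365)=+, sgn(-7854)=−, so +1.
(a,b)_5: α=5, u≡3; β=4, v≡1 (mod 5); (3|5)=-1, (1|5)=+1; sign (−1)^0·-1^4·+1^5 = +1.
(a,b)_11: α=4, u≡4; β=3, v≡1 (mod 11); (4|11)=+1, (1|11)=+1; sign (−1)^0·+1^3·+1^4 = +1.
(a,b)_3: α=11, u≡2; β=9, v≡1 (mod 3); (2|3)=-1, (1|3)=+1; sign (−1)^1·-1^9·+1^11 = +1.
(1365, -7854 / ℚ) ramifies at {2, 7, 13, 17}: a division algebra.

[2, 7, 13, 17]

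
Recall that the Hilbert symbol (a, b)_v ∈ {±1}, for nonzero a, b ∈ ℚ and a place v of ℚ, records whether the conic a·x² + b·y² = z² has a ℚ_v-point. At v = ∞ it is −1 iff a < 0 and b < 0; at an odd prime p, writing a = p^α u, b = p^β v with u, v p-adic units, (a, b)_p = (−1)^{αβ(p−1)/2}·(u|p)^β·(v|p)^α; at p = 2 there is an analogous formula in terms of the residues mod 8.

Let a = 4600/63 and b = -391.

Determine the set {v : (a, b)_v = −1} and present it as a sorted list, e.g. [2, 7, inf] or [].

Mod squares: a ≡ 322, b ≡ -391. Check v ∈ {∞, 2, 3, 5, 7, 17, 23}.
v=∞: 322 > 0 and -391 < 0  ⇒  (a,b)_∞ = +1.
v=2: v_2(a)=3, v_2(b)=0; units ≡ 1, 1 (mod 8); ε·ε+αω+βω = 0·0+3·0+0·0 ≡ 0  ⇒  (a,b)_2 = +1.
v=23: a=23^1·(≡5), b=23^1·(≡6) mod 23; (5|23)=-1, (6|23)=+1; (−1)^{1·1·11}·(-1)^1·(+1)^1 = +1.
v=17: a=17^0·(≡15), b=17^1·(≡11) mod 17; (15|17)=+1, (11|17)=-1; (−1)^{0·1·8}·(+1)^1·(-1)^0 = +1.
v=7: a=7^-1·(≡4), b=7^0·(≡1) mod 7; (4|7)=+1, (1|7)=+1; (−1)^{-1·0·3}·(+1)^0·(+1)^-1 = +1.
v=5: a=5^2·(≡3), b=5^0·(≡4) mod 5; (3|5)=-1, (4|5)=+1; (−1)^{2·0·2}·(-1)^0·(+1)^2 = +1.
v=3: a=3^-2·(≡1), b=3^0·(≡2) mod 3; (1|3)=+1, (2|3)=-1; (−1)^{-2·0·1}·(+1)^0·(-1)^-2 = +1.
Every local symbol is +1, so the conic 322·x² + -391·y² = z² has ℚ_v-points for all v and hence a ℚ-point; (a, b / ℚ) ≅ M_2(ℚ).

[]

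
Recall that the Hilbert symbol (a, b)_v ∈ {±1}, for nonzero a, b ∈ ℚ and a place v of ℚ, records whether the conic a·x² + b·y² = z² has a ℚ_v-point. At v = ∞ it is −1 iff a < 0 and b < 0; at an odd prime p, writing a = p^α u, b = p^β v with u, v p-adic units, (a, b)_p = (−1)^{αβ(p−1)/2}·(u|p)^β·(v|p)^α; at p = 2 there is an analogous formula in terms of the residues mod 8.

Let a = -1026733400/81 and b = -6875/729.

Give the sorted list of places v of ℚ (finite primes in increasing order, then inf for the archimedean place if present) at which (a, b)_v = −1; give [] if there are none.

(a, b) ≡ (-84854, -11) mod (ℚ^×)²; places V = {2, 3, 5, 7, 11, 19, 29, ∞}.
(a,b)_5: α=2, u≡4; β=4, v≡1 (mod 5); (4|5)=+1, (1|5)=+1; sign (−1)^0·+1^4·+1^2 = +1.
(a,b)_7: α=1, u≡2; β=0, v≡6 (mod 7); (2|7)=+1, (6|7)=-1; sign (−1)^0·+1^0·-1^1 = -1.
(a,b)_19: α=1, u≡12; β=0, v≡14 (mod 19); (12|19)=-1, (14|19)=-1; sign (−1)^0·-1^0·-1^1 = -1.
(a,b)_11: α=3, u≡2; β=1, v≡8 (mod 11); (2|11)=-1, (8|11)=-1; sign (−1)^1·-1^1·-1^3 = -1.
(a,b)_3: α=-4, u≡1; β=-6, v≡1 (mod 3); (1|3)=+1, (1|3)=+1; sign (−1)^0·+1^-6·+1^-4 = +1.
(a,b)_∞: sgn(-84854)=−, sgn(-11)=−, so -1.
(a,b)_2: α=3, β=0; u≡5, v≡5 (mod 8); ε(u)ε(v)=0·0, αω(v)=3·1, βω(u)=0·1; sum ≡ 1  ⇒  -1.
(a,b)_29: α=1, u≡11; β=0, v≡14 (mod 29); (11|29)=-1, (14|29)=-1; sign (−1)^0·-1^0·-1^1 = -1.
(-84854, -11 / ℚ) ramifies at {2, 7, 11, 19, 29, ∞}: a division algebra.

[2, 7, 11, 19, 29, inf]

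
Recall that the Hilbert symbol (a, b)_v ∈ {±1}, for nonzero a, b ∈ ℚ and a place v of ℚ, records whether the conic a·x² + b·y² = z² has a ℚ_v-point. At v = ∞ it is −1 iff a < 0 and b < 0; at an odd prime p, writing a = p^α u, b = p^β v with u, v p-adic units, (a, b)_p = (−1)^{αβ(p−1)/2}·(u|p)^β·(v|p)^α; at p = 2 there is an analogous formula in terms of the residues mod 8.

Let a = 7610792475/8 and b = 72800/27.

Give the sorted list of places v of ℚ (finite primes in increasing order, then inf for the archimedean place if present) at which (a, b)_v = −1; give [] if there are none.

Mod squares: a ≡ 21318, b ≡ 546. Check v ∈ {∞, 2, 3, 5, 7, 11, 13, 17, 19}.
v=11: a=11^1·(≡6), b=11^0·(≡7) mod 11; (6|11)=-1, (7|11)=-1; (−1)^{1·0·5}·(-1)^0·(-1)^1 = -1.
v=5: a=5^2·(≡3), b=5^2·(≡1) mod 5; (3|5)=-1, (1|5)=+1; (−1)^{2·2·2}·(-1)^2·(+1)^2 = +1.
v=19: a=19^1·(≡11), b=19^0·(≡18) mod 19; (11|19)=+1, (18|19)=-1; (−1)^{1·0·9}·(+1)^0·(-1)^1 = -1.
v=17: a=17^1·(≡15), b=17^0·(≡4) mod 17; (15|17)=+1, (4|17)=+1; (−1)^{1·0·8}·(+1)^0·(+1)^1 = +1.
v=13: a=13^4·(≡5), b=13^1·(≡10) mod 13; (5|13)=-1, (10|13)=+1; (−1)^{4·1·6}·(-1)^1·(+1)^4 = -1.
v=7: a=7^0·(≡6), b=7^1·(≡2) mod 7; (6|7)=-1, (2|7)=+1; (−1)^{0·1·3}·(-1)^1·(+1)^0 = -1.
v=∞: 21318 > 0 and 546 > 0  ⇒  (a,b)_∞ = +1.
v=3: a=3^1·(≡2), b=3^-3·(≡2) mod 3; (2|3)=-1, (2|3)=-1; (−1)^{1·-3·1}·(-1)^-3·(-1)^1 = -1.
v=2: v_2(a)=-3, v_2(b)=5; units ≡ 3, 1 (mod 8); ε·ε+αω+βω = 1·0+-3·0+5·1 ≡ 1  ⇒  (a,b)_2 = -1.
Ram(21318, 546) = {2, 3, 7, 11, 13, 19}; no ℚ_2-point on the conic.

[2, 3, 7, 11, 13, 19]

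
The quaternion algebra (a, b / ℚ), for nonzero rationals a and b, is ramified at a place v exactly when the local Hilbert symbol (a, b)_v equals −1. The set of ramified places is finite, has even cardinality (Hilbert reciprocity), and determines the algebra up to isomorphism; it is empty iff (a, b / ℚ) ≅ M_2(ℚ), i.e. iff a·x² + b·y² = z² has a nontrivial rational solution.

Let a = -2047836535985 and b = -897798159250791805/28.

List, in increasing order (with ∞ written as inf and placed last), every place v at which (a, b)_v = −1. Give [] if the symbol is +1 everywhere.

[7, 17, 37, inf]

Mod squares: a ≡ -2465, b ≡ -26175835. Check v ∈ {∞, 2, 5, 7, 17, 19, 29, 37, 41}.
v=17: a=17^1·(≡2), b=17^3·(≡10) mod 17; (2|17)=+1, (10|17)=-1; (−1)^{1·3·8}·(+1)^3·(-1)^1 = -1.
v=41: a=41^2·(≡25), b=41^3·(≡28) mod 41; (25|41)=+1, (28|41)=-1; (−1)^{2·3·20}·(+1)^3·(-1)^2 = +1.
v=∞: -2465 < 0 and -26175835 < 0  ⇒  (a,b)_∞ = -1.
v=5: a=5^1·(≡3), b=5^1·(≡3) mod 5; (3|5)=-1, (3|5)=-1; (−1)^{1·1·2}·(-1)^1·(-1)^1 = +1.
v=7: a=7^0·(≡5), b=7^-1·(≡2) mod 7; (5|7)=-1, (2|7)=+1; (−1)^{0·-1·3}·(-1)^-1·(+1)^0 = -1.
v=29: a=29^1·(≡18), b=29^1·(≡17) mod 29; (18|29)=-1, (17|29)=-1; (−1)^{1·1·14}·(-1)^1·(-1)^1 = +1.
v=37: a=37^2·(≡19), b=37^3·(≡18) mod 37; (19|37)=-1, (18|37)=-1; (−1)^{2·3·18}·(-1)^3·(-1)^2 = -1.
v=2: v_2(a)=0, v_2(b)=-2; units ≡ 7, 5 (mod 8); ε·ε+αω+βω = 1·0+0·1+-2·0 ≡ 0  ⇒  (a,b)_2 = +1.
v=19: a=19^2·(≡7), b=19^2·(≡16) mod 19; (7|19)=+1, (16|19)=+1; (−1)^{2·2·9}·(+1)^2·(+1)^2 = +1.
(-2465, -26175835 / ℚ) ramifies at {7, 17, 37, ∞}: a division algebra.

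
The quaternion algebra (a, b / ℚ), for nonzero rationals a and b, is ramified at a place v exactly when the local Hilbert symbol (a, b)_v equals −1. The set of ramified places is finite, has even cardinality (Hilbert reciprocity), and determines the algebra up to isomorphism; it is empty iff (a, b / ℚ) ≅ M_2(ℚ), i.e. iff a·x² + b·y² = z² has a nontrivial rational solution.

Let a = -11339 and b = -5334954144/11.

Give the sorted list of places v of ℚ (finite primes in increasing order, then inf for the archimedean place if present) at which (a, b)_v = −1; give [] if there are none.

[2, 11, 17, inf]

Mod squares: a ≡ -11339, b ≡ -25806. Check v ∈ {∞, 2, 3, 11, 13, 17, 23, 29}.
v=17: a=17^1·(≡13), b=17^1·(≡14) mod 17; (13|17)=+1, (14|17)=-1; (−1)^{1·1·8}·(+1)^1·(-1)^1 = -1.
v=13: a=13^0·(≡10), b=13^2·(≡3) mod 13; (10|13)=+1, (3|13)=+1; (−1)^{0·2·6}·(+1)^2·(+1)^0 = +1.
v=23: a=23^1·(≡13), b=23^1·(≡22) mod 23; (13|23)=+1, (22|23)=-1; (−1)^{1·1·11}·(+1)^1·(-1)^1 = +1.
v=∞: -11339 < 0 and -25806 < 0  ⇒  (a,b)_∞ = -1.
v=11: a=11^0·(≡2), b=11^-1·(≡8) mod 11; (2|11)=-1, (8|11)=-1; (−1)^{0·-1·5}·(-1)^-1·(-1)^0 = -1.
v=3: a=3^0·(≡1), b=3^1·(≡2) mod 3; (1|3)=+1, (2|3)=-1; (−1)^{0·1·1}·(+1)^1·(-1)^0 = +1.
v=29: a=29^1·(≡15), b=29^2·(≡23) mod 29; (15|29)=-1, (23|29)=+1; (−1)^{1·2·14}·(-1)^2·(+1)^1 = +1.
v=2: v_2(a)=0, v_2(b)=5; units ≡ 5, 1 (mod 8); ε·ε+αω+βω = 0·0+0·0+5·1 ≡ 1  ⇒  (a,b)_2 = -1.
|Ram(-11339, -25806)| = 4, even; anisotropic at {2, 11, 17, ∞}.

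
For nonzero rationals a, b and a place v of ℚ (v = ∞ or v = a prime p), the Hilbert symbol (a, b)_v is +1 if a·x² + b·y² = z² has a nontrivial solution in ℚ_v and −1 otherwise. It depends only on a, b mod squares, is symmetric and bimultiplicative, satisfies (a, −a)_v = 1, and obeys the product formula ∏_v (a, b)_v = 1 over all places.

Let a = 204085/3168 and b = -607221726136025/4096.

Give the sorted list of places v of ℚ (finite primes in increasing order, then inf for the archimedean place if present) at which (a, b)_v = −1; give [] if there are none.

[2, 13]

(a, b) ≡ (1870, -1001) mod (ℚ^×)²; places V = {2, 3, 5, 7, 11, 13, 17, ∞}.
(a,b)_17: α=1, u≡9; β=4, v≡8 (mod 17); (9|17)=+1, (8|17)=+1; sign (−1)^0·+1^4·+1^1 = +1.
(a,b)_7: α=4, u≡2; β=5, v≡2 (mod 7); (2|7)=+1, (2|7)=+1; sign (−1)^0·+1^5·+1^4 = +1.
(a,b)_∞: sgn(1870)=+, sgn(-1001)=−, so +1.
(a,b)_11: α=-1, u≡1; β=3, v≡8 (mod 11); (1|11)=+1, (8|11)=-1; sign (−1)^1·+1^3·-1^-1 = +1.
(a,b)_2: α=-5, β=-12; u≡7, v≡7 (mod 8); ε(u)ε(v)=1·1, αω(v)=-5·0, βω(u)=-12·0; sum ≡ 1  ⇒  -1.
(a,b)_3: α=-2, u≡1; β=0, v≡1 (mod 3); (1|3)=+1, (1|3)=+1; sign (−1)^0·+1^0·+1^-2 = +1.
(a,b)_5: α=1, u≡4; β=2, v≡4 (mod 5); (4|5)=+1, (4|5)=+1; sign (−1)^0·+1^2·+1^1 = +1.
(a,b)_13: α=0, u≡7; β=1, v≡1 (mod 13); (7|13)=-1, (1|13)=+1; sign (−1)^0·-1^1·+1^0 = -1.
(1870, -1001 / ℚ) ramifies at {2, 13}: a division algebra.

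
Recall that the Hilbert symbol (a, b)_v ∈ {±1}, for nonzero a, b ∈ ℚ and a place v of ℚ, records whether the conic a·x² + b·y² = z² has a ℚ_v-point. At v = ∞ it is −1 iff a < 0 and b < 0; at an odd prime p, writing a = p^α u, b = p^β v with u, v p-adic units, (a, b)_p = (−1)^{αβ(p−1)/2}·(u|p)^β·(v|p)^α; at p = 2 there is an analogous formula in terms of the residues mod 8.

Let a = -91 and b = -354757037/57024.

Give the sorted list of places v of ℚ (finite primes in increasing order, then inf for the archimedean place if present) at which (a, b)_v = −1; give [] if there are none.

[11, inf]

Mod squares: a ≡ -91, b ≡ -4807. Check v ∈ {∞, 2, 3, 7, 11, 13, 17, 19, 23, 53}.
v=13: a=13^1·(≡6), b=13^0·(≡9) mod 13; (6|13)=-1, (9|13)=+1; (−1)^{1·0·6}·(-1)^0·(+1)^1 = +1.
v=19: a=19^0·(≡4), b=19^1·(≡2) mod 19; (4|19)=+1, (2|19)=-1; (−1)^{0·1·9}·(+1)^1·(-1)^0 = +1.
v=3: a=3^0·(≡2), b=3^-4·(≡2) mod 3; (2|3)=-1, (2|3)=-1; (−1)^{0·-4·1}·(-1)^-4·(-1)^0 = +1.
v=7: a=7^1·(≡1), b=7^0·(≡1) mod 7; (1|7)=+1, (1|7)=+1; (−1)^{1·0·3}·(+1)^0·(+1)^1 = +1.
v=53: a=53^0·(≡15), b=53^2·(≡25) mod 53; (15|53)=+1, (25|53)=+1; (−1)^{0·2·26}·(+1)^2·(+1)^0 = +1.
v=∞: -91 < 0 and -4807 < 0  ⇒  (a,b)_∞ = -1.
v=11: a=11^0·(≡8), b=11^-1·(≡1) mod 11; (8|11)=-1, (1|11)=+1; (−1)^{0·-1·5}·(-1)^-1·(+1)^0 = -1.
v=23: a=23^0·(≡1), b=23^1·(≡19) mod 23; (1|23)=+1, (19|23)=-1; (−1)^{0·1·11}·(+1)^1·(-1)^0 = +1.
v=17: a=17^0·(≡11), b=17^2·(≡9) mod 17; (11|17)=-1, (9|17)=+1; (−1)^{0·2·8}·(-1)^2·(+1)^0 = +1.
v=2: v_2(a)=0, v_2(b)=-6; units ≡ 5, 1 (mod 8); ε·ε+αω+βω = 0·0+0·0+-6·1 ≡ 0  ⇒  (a,b)_2 = +1.
Ram(-91, -4807) = {11, ∞}; no ℚ_11-point on the conic.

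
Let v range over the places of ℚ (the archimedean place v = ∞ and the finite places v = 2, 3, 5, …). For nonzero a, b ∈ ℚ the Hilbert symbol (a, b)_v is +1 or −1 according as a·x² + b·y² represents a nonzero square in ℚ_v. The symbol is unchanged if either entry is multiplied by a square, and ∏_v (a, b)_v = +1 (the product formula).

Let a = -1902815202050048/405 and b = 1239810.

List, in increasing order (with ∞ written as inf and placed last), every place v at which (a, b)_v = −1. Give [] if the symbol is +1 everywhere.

[2, 3, 13, 17]

Mod squares: a ≡ -85, b ≡ 4290. Check v ∈ {∞, 2, 3, 5, 11, 13, 17}.
v=2: v_2(a)=16, v_2(b)=1; units ≡ 3, 1 (mod 8); ε·ε+αω+βω = 1·0+16·0+1·1 ≡ 1  ⇒  (a,b)_2 = -1.
v=11: a=11^2·(≡4), b=11^1·(≡4) mod 11; (4|11)=+1, (4|11)=+1; (−1)^{2·1·5}·(+1)^1·(+1)^2 = +1.
v=3: a=3^-4·(≡2), b=3^1·(≡2) mod 3; (2|3)=-1, (2|3)=-1; (−1)^{-4·1·1}·(-1)^1·(-1)^-4 = -1.
v=17: a=17^5·(≡5), b=17^2·(≡6) mod 17; (5|17)=-1, (6|17)=-1; (−1)^{5·2·8}·(-1)^2·(-1)^5 = -1.
v=13: a=13^2·(≡5), b=13^1·(≡2) mod 13; (5|13)=-1, (2|13)=-1; (−1)^{2·1·6}·(-1)^1·(-1)^2 = -1.
v=∞: -85 < 0 and 4290 > 0  ⇒  (a,b)_∞ = +1.
v=5: a=5^-1·(≡2), b=5^1·(≡2) mod 5; (2|5)=-1, (2|5)=-1; (−1)^{-1·1·2}·(-1)^1·(-1)^-1 = +1.
Ram(-85, 4290) = {2, 3, 13, 17}; no ℚ_2-point on the conic.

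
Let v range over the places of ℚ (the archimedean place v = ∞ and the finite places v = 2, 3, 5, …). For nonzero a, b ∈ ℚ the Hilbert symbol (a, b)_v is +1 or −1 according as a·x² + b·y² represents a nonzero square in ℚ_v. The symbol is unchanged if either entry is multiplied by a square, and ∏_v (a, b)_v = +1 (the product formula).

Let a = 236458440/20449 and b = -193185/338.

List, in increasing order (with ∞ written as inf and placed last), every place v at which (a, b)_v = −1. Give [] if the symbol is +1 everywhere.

(a, b) ≡ (9010, -530) mod (ℚ^×)²; places V = {2, 3, 5, 11, 13, 17, 53, ∞}.
(a,b)_3: α=8, u≡1; β=6, v≡1 (mod 3); (1|3)=+1, (1|3)=+1; sign (−1)^0·+1^6·+1^8 = +1.
(a,b)_13: α=-2, u≡9; β=-2, v≡4 (mod 13); (9|13)=+1, (4|13)=+1; sign (−1)^0·+1^-2·+1^-2 = +1.
(a,b)_17: α=1, u≡6; β=0, v≡7 (mod 17); (6|17)=-1, (7|17)=-1; sign (−1)^0·-1^0·-1^1 = -1.
(a,b)_53: α=1, u≡42; β=1, v≡43 (mod 53); (42|53)=+1, (43|53)=+1; sign (−1)^0·+1^1·+1^1 = +1.
(a,b)_11: α=-2, u≡5; β=0, v≡1 (mod 11); (5|11)=+1, (1|11)=+1; sign (−1)^0·+1^0·+1^-2 = +1.
(a,b)_∞: sgn(9010)=+, sgn(-530)=−, so +1.
(a,b)_2: α=3, β=-1; u≡1, v≡7 (mod 8); ε(u)ε(v)=0·1, αω(v)=3·0, βω(u)=-1·0; sum ≡ 0  ⇒  +1.
(a,b)_5: α=1, u≡2; β=1, v≡1 (mod 5); (2|5)=-1, (1|5)=+1; sign (−1)^0·-1^1·+1^1 = -1.
(9010, -530 / ℚ) ramifies at {5, 17}: a division algebra.

[5, 17]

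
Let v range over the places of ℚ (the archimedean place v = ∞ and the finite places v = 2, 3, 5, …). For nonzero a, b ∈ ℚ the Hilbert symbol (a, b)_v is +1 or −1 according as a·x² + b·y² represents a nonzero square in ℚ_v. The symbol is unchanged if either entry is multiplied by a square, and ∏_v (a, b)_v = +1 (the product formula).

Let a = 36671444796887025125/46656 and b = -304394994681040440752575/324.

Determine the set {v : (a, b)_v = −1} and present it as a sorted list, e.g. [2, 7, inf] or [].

[5, 7]

(a, b) ≡ (8645, -247) mod (ℚ^×)²; places V = {2, 3, 5, 7, 11, 13, 19, ∞}.
(a,b)_5: α=3, u≡1; β=2, v≡3 (mod 5); (1|5)=+1, (3|5)=-1; sign (−1)^0·+1^2·-1^3 = -1.
(a,b)_3: α=-6, u≡2; β=-4, v≡2 (mod 3); (2|3)=-1, (2|3)=-1; sign (−1)^0·-1^-4·-1^-6 = +1.
(a,b)_2: α=-6, β=-2; u≡5, v≡1 (mod 8); ε(u)ε(v)=0·0, αω(v)=-6·0, βω(u)=-2·1; sum ≡ 0  ⇒  +1.
(a,b)_19: α=1, u≡13; β=1, v≡5 (mod 19); (13|19)=-1, (5|19)=+1; sign (−1)^1·-1^1·+1^1 = +1.
(a,b)_13: α=7, u≡2; β=7, v≡5 (mod 13); (2|13)=-1, (5|13)=-1; sign (−1)^0·-1^7·-1^7 = +1.
(a,b)_∞: sgn(8645)=+, sgn(-247)=−, so +1.
(a,b)_11: α=4, u≡8; β=6, v≡10 (mod 11); (8|11)=-1, (10|11)=-1; sign (−1)^0·-1^6·-1^4 = +1.
(a,b)_7: α=5, u≡6; β=8, v≡3 (mod 7); (6|7)=-1, (3|7)=-1; sign (−1)^0·-1^8·-1^5 = -1.
(8645, -247 / ℚ) ramifies at {5, 7}: a division algebra.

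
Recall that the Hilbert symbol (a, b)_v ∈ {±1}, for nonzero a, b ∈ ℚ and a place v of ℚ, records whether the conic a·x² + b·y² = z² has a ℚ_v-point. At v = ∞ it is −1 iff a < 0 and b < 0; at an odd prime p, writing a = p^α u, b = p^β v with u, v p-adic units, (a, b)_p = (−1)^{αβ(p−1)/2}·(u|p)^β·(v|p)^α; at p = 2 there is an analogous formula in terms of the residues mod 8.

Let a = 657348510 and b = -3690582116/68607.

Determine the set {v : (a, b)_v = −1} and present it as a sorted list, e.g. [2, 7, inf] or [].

[5, 7, 13, 29]

Mod squares: a ≡ 1820910, b ≡ -39767. Check v ∈ {∞, 2, 3, 5, 7, 11, 13, 19, 23, 29, 31}.
v=13: a=13^1·(≡2), b=13^3·(≡1) mod 13; (2|13)=-1, (1|13)=+1; (−1)^{1·3·6}·(-1)^3·(+1)^1 = -1.
v=5: a=5^1·(≡2), b=5^0·(≡2) mod 5; (2|5)=-1, (2|5)=-1; (−1)^{1·0·2}·(-1)^0·(-1)^1 = -1.
v=19: a=19^2·(≡7), b=19^1·(≡11) mod 19; (7|19)=+1, (11|19)=+1; (−1)^{2·1·9}·(+1)^1·(+1)^2 = +1.
v=29: a=29^1·(≡7), b=29^0·(≡26) mod 29; (7|29)=+1, (26|29)=-1; (−1)^{1·0·14}·(+1)^0·(-1)^1 = -1.
v=2: v_2(a)=1, v_2(b)=2; units ≡ 7, 1 (mod 8); ε·ε+αω+βω = 1·0+1·0+2·0 ≡ 0  ⇒  (a,b)_2 = +1.
v=31: a=31^0·(≡20), b=31^2·(≡12) mod 31; (20|31)=+1, (12|31)=-1; (−1)^{0·2·15}·(+1)^2·(-1)^0 = +1.
v=∞: 1820910 > 0 and -39767 < 0  ⇒  (a,b)_∞ = +1.
v=23: a=23^1·(≡18), b=23^1·(≡20) mod 23; (18|23)=+1, (20|23)=-1; (−1)^{1·1·11}·(+1)^1·(-1)^1 = +1.
v=7: a=7^1·(≡5), b=7^-1·(≡3) mod 7; (5|7)=-1, (3|7)=-1; (−1)^{1·-1·3}·(-1)^-1·(-1)^1 = -1.
v=3: a=3^1·(≡1), b=3^-4·(≡1) mod 3; (1|3)=+1, (1|3)=+1; (−1)^{1·-4·1}·(+1)^-4·(+1)^1 = +1.
v=11: a=11^0·(≡5), b=11^-2·(≡9) mod 11; (5|11)=+1, (9|11)=+1; (−1)^{0·-2·5}·(+1)^-2·(+1)^0 = +1.
|Ram(1820910, -39767)| = 4, even; anisotropic at {5, 7, 13, 29}.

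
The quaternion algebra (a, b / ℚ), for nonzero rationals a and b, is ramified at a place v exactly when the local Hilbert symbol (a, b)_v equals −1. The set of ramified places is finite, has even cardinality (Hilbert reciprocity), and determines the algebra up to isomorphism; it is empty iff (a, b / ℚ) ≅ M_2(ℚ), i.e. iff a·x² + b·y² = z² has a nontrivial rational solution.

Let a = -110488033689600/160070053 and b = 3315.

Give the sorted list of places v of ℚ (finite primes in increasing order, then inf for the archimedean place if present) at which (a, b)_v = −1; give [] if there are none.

[2, 5]

Mod squares: a ≡ -273, b ≡ 3315. Check v ∈ {∞, 2, 3, 5, 7, 11, 13, 17, 29}.
v=2: v_2(a)=32, v_2(b)=0; units ≡ 7, 3 (mod 8); ε·ε+αω+βω = 1·1+32·1+0·0 ≡ 1  ⇒  (a,b)_2 = -1.
v=17: a=17^0·(≡8), b=17^1·(≡8) mod 17; (8|17)=+1, (8|17)=+1; (−1)^{0·1·8}·(+1)^1·(+1)^0 = +1.
v=3: a=3^1·(≡2), b=3^1·(≡1) mod 3; (2|3)=-1, (1|3)=+1; (−1)^{1·1·1}·(-1)^1·(+1)^1 = +1.
v=11: a=11^-4·(≡6), b=11^0·(≡4) mod 11; (6|11)=-1, (4|11)=+1; (−1)^{-4·0·5}·(-1)^0·(+1)^-4 = +1.
v=5: a=5^2·(≡2), b=5^1·(≡3) mod 5; (2|5)=-1, (3|5)=-1; (−1)^{2·1·2}·(-1)^1·(-1)^2 = -1.
v=13: a=13^-1·(≡5), b=13^1·(≡8) mod 13; (5|13)=-1, (8|13)=-1; (−1)^{-1·1·6}·(-1)^1·(-1)^-1 = +1.
v=∞: -273 < 0 and 3315 > 0  ⇒  (a,b)_∞ = +1.
v=29: a=29^-2·(≡14), b=29^0·(≡9) mod 29; (14|29)=-1, (9|29)=+1; (−1)^{-2·0·14}·(-1)^0·(+1)^-2 = +1.
v=7: a=7^3·(≡5), b=7^0·(≡4) mod 7; (5|7)=-1, (4|7)=+1; (−1)^{3·0·3}·(-1)^0·(+1)^3 = +1.
(-273, 3315 / ℚ) ramifies at {2, 5}: a division algebra.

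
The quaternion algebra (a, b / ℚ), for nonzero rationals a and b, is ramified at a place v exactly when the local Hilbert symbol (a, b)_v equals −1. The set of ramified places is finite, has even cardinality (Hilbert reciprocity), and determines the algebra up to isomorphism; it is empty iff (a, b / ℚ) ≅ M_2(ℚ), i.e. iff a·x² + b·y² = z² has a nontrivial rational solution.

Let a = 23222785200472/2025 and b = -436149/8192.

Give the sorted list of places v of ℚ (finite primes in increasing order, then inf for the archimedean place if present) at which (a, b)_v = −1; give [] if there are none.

[2, 13, 43, 47]

(a, b) ≡ (35048182, -1978) mod (ℚ^×)²; places V = {2, 3, 5, 7, 11, 13, 23, 29, 37, 43, 47, ∞}.
(a,b)_37: α=2, u≡13; β=0, v≡35 (mod 37); (13|37)=-1, (35|37)=-1; sign (−1)^0·-1^0·-1^2 = +1.
(a,b)_∞: sgn(35048182)=+, sgn(-1978)=−, so +1.
(a,b)_2: α=3, β=-13; u≡3, v≡3 (mod 8); ε(u)ε(v)=1·1, αω(v)=3·1, βω(u)=-13·1; sum ≡ 1  ⇒  -1.
(a,b)_3: α=-4, u≡1; β=2, v≡2 (mod 3); (1|3)=+1, (2|3)=-1; sign (−1)^0·+1^2·-1^-4 = +1.
(a,b)_13: α=1, u≡3; β=0, v≡7 (mod 13); (3|13)=+1, (7|13)=-1; sign (−1)^0·+1^0·-1^1 = -1.
(a,b)_5: α=-2, u≡2; β=0, v≡3 (mod 5); (2|5)=-1, (3|5)=-1; sign (−1)^0·-1^0·-1^-2 = +1.
(a,b)_43: α=1, u≡31; β=1, v≡10 (mod 43); (31|43)=+1, (10|43)=+1; sign (−1)^1·+1^1·+1^1 = -1.
(a,b)_29: α=1, u≡2; β=0, v≡7 (mod 29); (2|29)=-1, (7|29)=+1; sign (−1)^0·-1^0·+1^1 = +1.
(a,b)_11: α=2, u≡3; β=0, v≡7 (mod 11); (3|11)=+1, (7|11)=-1; sign (−1)^0·+1^0·-1^2 = +1.
(a,b)_23: α=1, u≡19; β=1, v≡3 (mod 23); (19|23)=-1, (3|23)=+1; sign (−1)^1·-1^1·+1^1 = +1.
(a,b)_47: α=1, u≡37; β=0, v≡31 (mod 47); (37|47)=+1, (31|47)=-1; sign (−1)^0·+1^0·-1^1 = -1.
(a,b)_7: α=0, u≡2; β=2, v≡5 (mod 7); (2|7)=+1, (5|7)=-1; sign (−1)^0·+1^2·-1^0 = +1.
|Ram(35048182, -1978)| = 4, even; anisotropic at {2, 13, 43, 47}.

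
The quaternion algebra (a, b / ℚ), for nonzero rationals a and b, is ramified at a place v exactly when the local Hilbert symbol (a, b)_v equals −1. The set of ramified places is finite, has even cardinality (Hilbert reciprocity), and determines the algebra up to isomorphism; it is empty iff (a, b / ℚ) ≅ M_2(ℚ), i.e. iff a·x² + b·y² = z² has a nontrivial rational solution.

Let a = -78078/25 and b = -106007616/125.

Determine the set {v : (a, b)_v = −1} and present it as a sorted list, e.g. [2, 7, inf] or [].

(a, b) ≡ (-462, -5) mod (ℚ^×)²; places V = {2, 3, 5, 7, 11, 13, ∞}.
(a,b)_2: α=1, β=6; u≡1, v≡3 (mod 8); ε(u)ε(v)=0·1, αω(v)=1·1, βω(u)=6·0; sum ≡ 1  ⇒  -1.
(a,b)_3: α=1, u≡2; β=4, v≡1 (mod 3); (2|3)=-1, (1|3)=+1; sign (−1)^0·-1^4·+1^1 = +1.
(a,b)_11: α=1, u≡10; β=2, v≡8 (mod 11); (10|11)=-1, (8|11)=-1; sign (−1)^0·-1^2·-1^1 = -1.
(a,b)_13: α=2, u≡7; β=2, v≡8 (mod 13); (7|13)=-1, (8|13)=-1; sign (−1)^0·-1^2·-1^2 = +1.
(a,b)_∞: sgn(-462)=−, sgn(-5)=−, so -1.
(a,b)_7: α=1, u≡1; β=0, v≡1 (mod 7); (1|7)=+1, (1|7)=+1; sign (−1)^0·+1^0·+1^1 = +1.
(a,b)_5: α=-2, u≡2; β=-3, v≡4 (mod 5); (2|5)=-1, (4|5)=+1; sign (−1)^0·-1^-3·+1^-2 = -1.
Ram(-462, -5) = {2, 5, 11, ∞}; no ℚ_2-point on the conic.

[2, 5, 11, inf]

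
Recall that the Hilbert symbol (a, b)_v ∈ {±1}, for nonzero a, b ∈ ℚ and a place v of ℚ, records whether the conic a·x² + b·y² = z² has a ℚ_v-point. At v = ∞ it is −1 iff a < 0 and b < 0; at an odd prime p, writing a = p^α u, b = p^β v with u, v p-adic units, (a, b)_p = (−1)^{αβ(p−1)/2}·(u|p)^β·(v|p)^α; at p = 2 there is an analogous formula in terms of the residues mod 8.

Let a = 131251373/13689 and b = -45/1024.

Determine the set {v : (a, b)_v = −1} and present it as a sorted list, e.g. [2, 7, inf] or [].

[5, 11, 19, 53]

(a, b) ≡ (454157, -5) mod (ℚ^×)²; places V = {2, 3, 5, 11, 13, 17, 19, 41, 53, ∞}.
(a,b)_5: α=0, u≡2; β=1, v≡4 (mod 5); (2|5)=-1, (4|5)=+1; sign (−1)^0·-1^1·+1^0 = -1.
(a,b)_2: α=0, β=-10; u≡5, v≡3 (mod 8); ε(u)ε(v)=0·1, αω(v)=0·1, βω(u)=-10·1; sum ≡ 0  ⇒  +1.
(a,b)_∞: sgn(454157)=+, sgn(-5)=−, so +1.
(a,b)_17: α=2, u≡9; β=0, v≡10 (mod 17); (9|17)=+1, (10|17)=-1; sign (−1)^0·+1^0·-1^2 = +1.
(a,b)_41: α=1, u≡30; β=0, v≡4 (mod 41); (30|41)=-1, (4|41)=+1; sign (−1)^0·-1^0·+1^1 = +1.
(a,b)_19: α=1, u≡11; β=0, v≡13 (mod 19); (11|19)=+1, (13|19)=-1; sign (−1)^0·+1^0·-1^1 = -1.
(a,b)_13: α=-2, u≡2; β=0, v≡2 (mod 13); (2|13)=-1, (2|13)=-1; sign (−1)^0·-1^0·-1^-2 = +1.
(a,b)_11: α=1, u≡9; β=0, v≡10 (mod 11); (9|11)=+1, (10|11)=-1; sign (−1)^0·+1^0·-1^1 = -1.
(a,b)_3: α=-4, u≡2; β=2, v≡1 (mod 3); (2|3)=-1, (1|3)=+1; sign (−1)^0·-1^2·+1^-4 = +1.
(a,b)_53: α=1, u≡47; β=0, v≡41 (mod 53); (47|53)=+1, (41|53)=-1; sign (−1)^0·+1^0·-1^1 = -1.
Ram(454157, -5) = {5, 11, 19, 53}; no ℚ_5-point on the conic.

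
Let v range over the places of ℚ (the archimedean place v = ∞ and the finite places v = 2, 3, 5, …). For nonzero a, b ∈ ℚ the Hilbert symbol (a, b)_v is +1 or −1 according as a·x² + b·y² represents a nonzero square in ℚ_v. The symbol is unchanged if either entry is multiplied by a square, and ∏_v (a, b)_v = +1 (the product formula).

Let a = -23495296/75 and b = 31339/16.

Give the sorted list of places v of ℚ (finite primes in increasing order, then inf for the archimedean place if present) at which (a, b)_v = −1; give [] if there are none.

Mod squares: a ≡ -9102, b ≡ 259. Check v ∈ {∞, 2, 3, 5, 7, 11, 37, 41}.
v=11: a=11^2·(≡2), b=11^2·(≡10) mod 11; (2|11)=-1, (10|11)=-1; (−1)^{2·2·5}·(-1)^2·(-1)^2 = +1.
v=37: a=37^1·(≡23), b=37^1·(≡9) mod 37; (23|37)=-1, (9|37)=+1; (−1)^{1·1·18}·(-1)^1·(+1)^1 = -1.
v=5: a=5^-2·(≡3), b=5^0·(≡4) mod 5; (3|5)=-1, (4|5)=+1; (−1)^{-2·0·2}·(-1)^0·(+1)^-2 = +1.
v=7: a=7^0·(≡3), b=7^1·(≡2) mod 7; (3|7)=-1, (2|7)=+1; (−1)^{0·1·3}·(-1)^1·(+1)^0 = -1.
v=41: a=41^1·(≡35), b=41^0·(≡24) mod 41; (35|41)=-1, (24|41)=-1; (−1)^{1·0·20}·(-1)^0·(-1)^1 = -1.
v=2: v_2(a)=7, v_2(b)=-4; units ≡ 1, 3 (mod 8); ε·ε+αω+βω = 0·1+7·1+-4·0 ≡ 1  ⇒  (a,b)_2 = -1.
v=3: a=3^-1·(≡2), b=3^0·(≡1) mod 3; (2|3)=-1, (1|3)=+1; (−1)^{-1·0·1}·(-1)^0·(+1)^-1 = +1.
v=∞: -9102 < 0 and 259 > 0  ⇒  (a,b)_∞ = +1.
(-9102, 259 / ℚ) ramifies at {2, 7, 37, 41}: a division algebra.

[2, 7, 37, 41]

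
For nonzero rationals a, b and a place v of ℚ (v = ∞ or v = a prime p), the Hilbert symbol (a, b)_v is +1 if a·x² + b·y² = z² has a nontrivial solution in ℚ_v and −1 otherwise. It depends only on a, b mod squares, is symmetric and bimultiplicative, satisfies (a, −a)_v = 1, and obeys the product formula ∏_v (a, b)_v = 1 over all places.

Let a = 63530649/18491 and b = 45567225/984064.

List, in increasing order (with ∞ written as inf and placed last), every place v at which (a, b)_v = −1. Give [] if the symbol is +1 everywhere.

(a, b) ≡ (51051, 561) mod (ℚ^×)²; places V = {2, 3, 5, 7, 11, 13, 17, 19, 31, 41, ∞}.
(a,b)_19: α=0, u≡16; β=2, v≡10 (mod 19); (16|19)=+1, (10|19)=-1; sign (−1)^0·+1^2·-1^0 = +1.
(a,b)_31: α=0, u≡14; β=-2, v≡15 (mod 31); (14|31)=+1, (15|31)=-1; sign (−1)^0·+1^-2·-1^0 = +1.
(a,b)_2: α=0, β=-10; u≡3, v≡1 (mod 8); ε(u)ε(v)=1·0, αω(v)=0·0, βω(u)=-10·1; sum ≡ 0  ⇒  +1.
(a,b)_3: α=5, u≡1; β=3, v≡1 (mod 3); (1|3)=+1, (1|3)=+1; sign (−1)^1·+1^3·+1^5 = -1.
(a,b)_∞: sgn(51051)=+, sgn(561)=+, so +1.
(a,b)_13: α=3, u≡1; β=0, v≡5 (mod 13); (1|13)=+1, (5|13)=-1; sign (−1)^0·+1^0·-1^3 = -1.
(a,b)_5: α=0, u≡4; β=2, v≡1 (mod 5); (4|5)=+1, (1|5)=+1; sign (−1)^0·+1^2·+1^0 = +1.
(a,b)_17: α=1, u≡6; β=1, v≡9 (mod 17); (6|17)=-1, (9|17)=+1; sign (−1)^0·-1^1·+1^1 = -1.
(a,b)_41: α=-2, u≡15; β=0, v≡12 (mod 41); (15|41)=-1, (12|41)=-1; sign (−1)^0·-1^0·-1^-2 = +1.
(a,b)_7: α=1, u≡5; β=0, v≡1 (mod 7); (5|7)=-1, (1|7)=+1; sign (−1)^0·-1^0·+1^1 = +1.
(a,b)_11: α=-1, u≡8; β=1, v≡10 (mod 11); (8|11)=-1, (10|11)=-1; sign (−1)^1·-1^1·-1^-1 = -1.
(51051, 561 / ℚ) ramifies at {3, 11, 13, 17}: a division algebra.

[3, 11, 13, 17]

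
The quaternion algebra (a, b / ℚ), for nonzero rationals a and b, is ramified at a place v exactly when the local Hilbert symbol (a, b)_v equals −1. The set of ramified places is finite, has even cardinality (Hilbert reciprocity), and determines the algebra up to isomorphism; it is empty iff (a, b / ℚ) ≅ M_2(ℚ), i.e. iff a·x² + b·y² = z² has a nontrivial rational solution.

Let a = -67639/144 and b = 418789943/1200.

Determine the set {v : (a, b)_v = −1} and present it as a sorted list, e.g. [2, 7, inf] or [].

[3, 11, 31, 43]

(a, b) ≡ (-559, 43989) mod (ℚ^×)²; places V = {2, 3, 5, 11, 13, 31, 43, ∞}.
(a,b)_5: α=0, u≡4; β=-2, v≡1 (mod 5); (4|5)=+1, (1|5)=+1; sign (−1)^0·+1^-2·+1^0 = +1.
(a,b)_3: α=-2, u≡2; β=-1, v≡2 (mod 3); (2|3)=-1, (2|3)=-1; sign (−1)^0·-1^-1·-1^-2 = -1.
(a,b)_∞: sgn(-559)=−, sgn(43989)=+, so +1.
(a,b)_43: α=1, u≡27; β=1, v≡39 (mod 43); (27|43)=-1, (39|43)=-1; sign (−1)^1·-1^1·-1^1 = -1.
(a,b)_31: α=0, u≡11; β=1, v≡29 (mod 31); (11|31)=-1, (29|31)=-1; sign (−1)^0·-1^1·-1^0 = -1.
(a,b)_13: α=1, u≡10; β=4, v≡3 (mod 13); (10|13)=+1, (3|13)=+1; sign (−1)^0·+1^4·+1^1 = +1.
(a,b)_11: α=2, u≡2; β=1, v≡10 (mod 11); (2|11)=-1, (10|11)=-1; sign (−1)^0·-1^1·-1^2 = -1.
(a,b)_2: α=-4, β=-4; u≡1, v≡5 (mod 8); ε(u)ε(v)=0·0, αω(v)=-4·1, βω(u)=-4·0; sum ≡ 0  ⇒  +1.
|Ram(-559, 43989)| = 4, even; anisotropic at {3, 11, 31, 43}.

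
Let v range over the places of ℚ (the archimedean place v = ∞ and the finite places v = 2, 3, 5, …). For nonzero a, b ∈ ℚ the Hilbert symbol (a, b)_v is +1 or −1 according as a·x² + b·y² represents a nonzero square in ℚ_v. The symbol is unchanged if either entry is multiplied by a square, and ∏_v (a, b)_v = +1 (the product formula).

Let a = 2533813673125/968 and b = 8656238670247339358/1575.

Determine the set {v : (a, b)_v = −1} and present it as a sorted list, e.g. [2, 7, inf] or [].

[2, 11, 37, 43]

Mod squares: a ≡ 165473546, b ≡ 96866. Check v ∈ {∞, 2, 3, 5, 7, 11, 17, 19, 23, 37, 43}.
v=11: a=11^-2·(≡8), b=11^7·(≡7) mod 11; (8|11)=-1, (7|11)=-1; (−1)^{-2·7·5}·(-1)^7·(-1)^-2 = -1.
v=5: a=5^4·(≡4), b=5^-2·(≡1) mod 5; (4|5)=+1, (1|5)=+1; (−1)^{4·-2·2}·(+1)^-2·(+1)^4 = +1.
v=19: a=19^1·(≡4), b=19^2·(≡16) mod 19; (4|19)=+1, (16|19)=+1; (−1)^{1·2·9}·(+1)^2·(+1)^1 = +1.
v=2: v_2(a)=-3, v_2(b)=1; units ≡ 5, 1 (mod 8); ε·ε+αω+βω = 0·0+-3·0+1·1 ≡ 1  ⇒  (a,b)_2 = -1.
v=23: a=23^1·(≡7), b=23^2·(≡13) mod 23; (7|23)=-1, (13|23)=+1; (−1)^{1·2·11}·(-1)^2·(+1)^1 = +1.
v=17: a=17^1·(≡12), b=17^1·(≡11) mod 17; (12|17)=-1, (11|17)=-1; (−1)^{1·1·8}·(-1)^1·(-1)^1 = +1.
v=3: a=3^0·(≡2), b=3^-2·(≡2) mod 3; (2|3)=-1, (2|3)=-1; (−1)^{0·-2·1}·(-1)^-2·(-1)^0 = +1.
v=43: a=43^1·(≡35), b=43^2·(≡12) mod 43; (35|43)=+1, (12|43)=-1; (−1)^{1·2·21}·(+1)^2·(-1)^1 = -1.
v=∞: 165473546 > 0 and 96866 > 0  ⇒  (a,b)_∞ = +1.
v=37: a=37^1·(≡24), b=37^1·(≡3) mod 37; (24|37)=-1, (3|37)=+1; (−1)^{1·1·18}·(-1)^1·(+1)^1 = -1.
v=7: a=7^3·(≡4), b=7^-1·(≡5) mod 7; (4|7)=+1, (5|7)=-1; (−1)^{3·-1·3}·(+1)^-1·(-1)^3 = +1.
(165473546, 96866 / ℚ) ramifies at {2, 11, 37, 43}: a division algebra.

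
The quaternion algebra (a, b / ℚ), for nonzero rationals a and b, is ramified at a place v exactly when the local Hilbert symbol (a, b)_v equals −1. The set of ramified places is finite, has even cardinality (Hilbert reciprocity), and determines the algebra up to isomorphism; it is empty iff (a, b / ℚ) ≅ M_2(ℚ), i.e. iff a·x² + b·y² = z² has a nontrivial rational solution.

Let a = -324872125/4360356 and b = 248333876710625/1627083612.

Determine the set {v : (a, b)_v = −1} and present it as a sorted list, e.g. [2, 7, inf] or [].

(a, b) ≡ (-85085, 119) mod (ℚ^×)²; places V = {2, 3, 5, 7, 11, 13, 17, 23, ∞}.
(a,b)_17: α=3, u≡10; β=5, v≡10 (mod 17); (10|17)=-1, (10|17)=-1; sign (−1)^0·-1^5·-1^3 = +1.
(a,b)_7: α=-1, u≡4; β=-3, v≡6 (mod 7); (4|7)=+1, (6|7)=-1; sign (−1)^1·+1^-3·-1^-1 = +1.
(a,b)_5: α=3, u≡3; β=4, v≡1 (mod 5); (3|5)=-1, (1|5)=+1; sign (−1)^0·-1^4·+1^3 = +1.
(a,b)_23: α=2, u≡20; β=4, v≡9 (mod 23); (20|23)=-1, (9|23)=+1; sign (−1)^0·-1^4·+1^2 = +1.
(a,b)_∞: sgn(-85085)=−, sgn(119)=+, so +1.
(a,b)_3: α=-2, u≡1; β=-4, v≡2 (mod 3); (1|3)=+1, (2|3)=-1; sign (−1)^0·+1^-4·-1^-2 = +1.
(a,b)_2: α=-2, β=-2; u≡3, v≡7 (mod 8); ε(u)ε(v)=1·1, αω(v)=-2·0, βω(u)=-2·1; sum ≡ 1  ⇒  -1.
(a,b)_11: α=-3, u≡3; β=-4, v≡9 (mod 11); (3|11)=+1, (9|11)=+1; sign (−1)^0·+1^-4·+1^-3 = +1.
(a,b)_13: α=-1, u≡6; β=0, v≡11 (mod 13); (6|13)=-1, (11|13)=-1; sign (−1)^0·-1^0·-1^-1 = -1.
|Ram(-85085, 119)| = 2, even; anisotropic at {2, 13}.

[2, 13]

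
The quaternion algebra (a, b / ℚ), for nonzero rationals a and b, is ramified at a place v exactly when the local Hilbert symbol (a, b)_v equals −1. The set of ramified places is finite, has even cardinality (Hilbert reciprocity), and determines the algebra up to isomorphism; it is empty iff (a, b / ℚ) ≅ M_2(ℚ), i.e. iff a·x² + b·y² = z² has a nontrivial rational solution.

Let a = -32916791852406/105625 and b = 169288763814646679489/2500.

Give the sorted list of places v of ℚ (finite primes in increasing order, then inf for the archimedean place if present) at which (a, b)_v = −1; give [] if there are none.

[19, 29]

(a, b) ≡ (-40774, 41) mod (ℚ^×)²; places V = {2, 3, 5, 7, 11, 13, 17, 19, 29, 37, 41, ∞}.
(a,b)_29: α=1, u≡18; β=2, v≡15 (mod 29); (18|29)=-1, (15|29)=-1; sign (−1)^0·-1^2·-1^1 = -1.
(a,b)_17: α=0, u≡13; β=2, v≡6 (mod 17); (13|17)=+1, (6|17)=-1; sign (−1)^0·+1^2·-1^0 = +1.
(a,b)_13: α=-2, u≡6; β=2, v≡8 (mod 13); (6|13)=-1, (8|13)=-1; sign (−1)^0·-1^2·-1^-2 = +1.
(a,b)_19: α=1, u≡16; β=2, v≡14 (mod 19); (16|19)=+1, (14|19)=-1; sign (−1)^0·+1^2·-1^1 = -1.
(a,b)_37: α=1, u≡15; β=2, v≡26 (mod 37); (15|37)=-1, (26|37)=+1; sign (−1)^0·-1^2·+1^1 = +1.
(a,b)_2: α=1, β=-2; u≡5, v≡1 (mod 8); ε(u)ε(v)=0·0, αω(v)=1·0, βω(u)=-2·1; sum ≡ 0  ⇒  +1.
(a,b)_41: α=2, u≡10; β=3, v≡32 (mod 41); (10|41)=+1, (32|41)=+1; sign (−1)^0·+1^3·+1^2 = +1.
(a,b)_11: α=2, u≡4; β=2, v≡10 (mod 11); (4|11)=+1, (10|11)=-1; sign (−1)^0·+1^2·-1^2 = +1.
(a,b)_5: α=-4, u≡1; β=-4, v≡1 (mod 5); (1|5)=+1, (1|5)=+1; sign (−1)^0·+1^-4·+1^-4 = +1.
(a,b)_∞: sgn(-40774)=−, sgn(41)=+, so +1.
(a,b)_3: α=4, u≡2; β=0, v≡2 (mod 3); (2|3)=-1, (2|3)=-1; sign (−1)^0·-1^0·-1^4 = +1.
(a,b)_7: α=2, u≡4; β=0, v≡6 (mod 7); (4|7)=+1, (6|7)=-1; sign (−1)^0·+1^0·-1^2 = +1.
|Ram(-40774, 41)| = 2, even; anisotropic at {19, 29}.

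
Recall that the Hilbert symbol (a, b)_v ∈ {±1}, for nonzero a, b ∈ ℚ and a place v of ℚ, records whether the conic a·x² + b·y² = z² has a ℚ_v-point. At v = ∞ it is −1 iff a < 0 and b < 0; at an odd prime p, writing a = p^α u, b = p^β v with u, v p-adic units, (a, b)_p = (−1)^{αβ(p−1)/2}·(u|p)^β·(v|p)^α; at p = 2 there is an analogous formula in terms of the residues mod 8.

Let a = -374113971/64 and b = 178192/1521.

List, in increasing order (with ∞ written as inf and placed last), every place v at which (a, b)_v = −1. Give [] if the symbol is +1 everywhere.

Mod squares: a ≡ -779, b ≡ 11137. Check v ∈ {∞, 2, 3, 7, 11, 13, 19, 37, 41, 43}.
v=43: a=43^0·(≡35), b=43^1·(≡1) mod 43; (35|43)=+1, (1|43)=+1; (−1)^{0·1·21}·(+1)^1·(+1)^0 = +1.
v=3: a=3^4·(≡1), b=3^-2·(≡1) mod 3; (1|3)=+1, (1|3)=+1; (−1)^{4·-2·1}·(+1)^-2·(+1)^4 = +1.
v=19: a=19^1·(≡6), b=19^0·(≡10) mod 19; (6|19)=+1, (10|19)=-1; (−1)^{1·0·9}·(+1)^0·(-1)^1 = -1.
v=∞: -779 < 0 and 11137 > 0  ⇒  (a,b)_∞ = +1.
v=7: a=7^2·(≡5), b=7^1·(≡2) mod 7; (5|7)=-1, (2|7)=+1; (−1)^{2·1·3}·(-1)^1·(+1)^2 = -1.
v=37: a=37^0·(≡20), b=37^1·(≡20) mod 37; (20|37)=-1, (20|37)=-1; (−1)^{0·1·18}·(-1)^1·(-1)^0 = -1.
v=13: a=13^0·(≡10), b=13^-2·(≡3) mod 13; (10|13)=+1, (3|13)=+1; (−1)^{0·-2·6}·(+1)^-2·(+1)^0 = +1.
v=2: v_2(a)=-6, v_2(b)=4; units ≡ 5, 1 (mod 8); ε·ε+αω+βω = 0·0+-6·0+4·1 ≡ 0  ⇒  (a,b)_2 = +1.
v=11: a=11^2·(≡2), b=11^0·(≡1) mod 11; (2|11)=-1, (1|11)=+1; (−1)^{2·0·5}·(-1)^0·(+1)^2 = +1.
v=41: a=41^1·(≡26), b=41^0·(≡22) mod 41; (26|41)=-1, (22|41)=-1; (−1)^{1·0·20}·(-1)^0·(-1)^1 = -1.
(-779, 11137 / ℚ) ramifies at {7, 19, 37, 41}: a division algebra.

[7, 19, 37, 41]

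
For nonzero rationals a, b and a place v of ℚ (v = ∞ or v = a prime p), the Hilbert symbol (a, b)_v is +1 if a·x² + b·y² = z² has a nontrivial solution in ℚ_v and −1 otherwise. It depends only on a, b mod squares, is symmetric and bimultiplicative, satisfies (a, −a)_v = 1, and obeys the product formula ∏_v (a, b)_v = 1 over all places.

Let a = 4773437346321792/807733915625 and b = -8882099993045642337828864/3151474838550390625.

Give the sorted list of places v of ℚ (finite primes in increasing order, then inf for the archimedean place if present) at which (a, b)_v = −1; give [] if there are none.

[3, 17]

Mod squares: a ≡ 6630, b ≡ -391. Check v ∈ {∞, 2, 3, 5, 7, 13, 17, 23}.
v=13: a=13^-3·(≡12), b=13^-4·(≡4) mod 13; (12|13)=+1, (4|13)=+1; (−1)^{-3·-4·6}·(+1)^-4·(+1)^-3 = +1.
v=7: a=7^-6·(≡2), b=7^-10·(≡1) mod 7; (2|7)=+1, (1|7)=+1; (−1)^{-6·-10·3}·(+1)^-10·(+1)^-6 = +1.
v=23: a=23^2·(≡4), b=23^3·(≡6) mod 23; (4|23)=+1, (6|23)=+1; (−1)^{2·3·11}·(+1)^3·(+1)^2 = +1.
v=3: a=3^15·(≡2), b=3^22·(≡2) mod 3; (2|3)=-1, (2|3)=-1; (−1)^{15·22·1}·(-1)^22·(-1)^15 = -1.
v=17: a=17^3·(≡16), b=17^5·(≡14) mod 17; (16|17)=+1, (14|17)=-1; (−1)^{3·5·8}·(+1)^5·(-1)^3 = -1.
v=5: a=5^-5·(≡4), b=5^-8·(≡4) mod 5; (4|5)=+1, (4|5)=+1; (−1)^{-5·-8·2}·(+1)^-8·(+1)^-5 = +1.
v=∞: 6630 > 0 and -391 < 0  ⇒  (a,b)_∞ = +1.
v=2: v_2(a)=7, v_2(b)=14; units ≡ 3, 1 (mod 8); ε·ε+αω+βω = 1·0+7·0+14·1 ≡ 0  ⇒  (a,b)_2 = +1.
(6630, -391 / ℚ) ramifies at {3, 17}: a division algebra.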